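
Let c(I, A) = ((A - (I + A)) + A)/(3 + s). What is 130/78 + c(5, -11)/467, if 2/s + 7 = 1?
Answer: 2317/1401 ≈ 1.6538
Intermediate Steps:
s = -⅓ (s = 2/(-7 + 1) = 2/(-6) = 2*(-⅙) = -⅓ ≈ -0.33333)
c(I, A) = -3*I/8 + 3*A/8 (c(I, A) = ((A - (I + A)) + A)/(3 - ⅓) = ((A - (A + I)) + A)/(8/3) = ((A + (-A - I)) + A)*(3/8) = (-I + A)*(3/8) = (A - I)*(3/8) = -3*I/8 + 3*A/8)
130/78 + c(5, -11)/467 = 130/78 + (-3/8*5 + (3/8)*(-11))/467 = 130*(1/78) + (-15/8 - 33/8)*(1/467) = 5/3 - 6*1/467 = 5/3 - 6/467 = 2317/1401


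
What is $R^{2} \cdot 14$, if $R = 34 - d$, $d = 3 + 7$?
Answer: $8064$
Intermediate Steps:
$d = 10$
$R = 24$ ($R = 34 - 10 = 24$)
$R^{2} \cdot 14 = 24^{2} \cdot 14 = 576 \cdot 14 = 8064$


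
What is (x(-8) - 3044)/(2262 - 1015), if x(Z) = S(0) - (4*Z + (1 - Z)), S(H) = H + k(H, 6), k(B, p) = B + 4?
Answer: -3017/1247 ≈ -2.4194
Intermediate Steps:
k(B, p) = 4 + B
S(H) = 4 + 2*H (S(H) = H + (4 + H) = 4 + 2*H)
x(Z) = 3 - 3*Z (x(Z) = (4 + 2*0) - (4*Z + (1 - Z)) = (4 + 0) - (1 + 3*Z) = 4 + (-1 - 3*Z) = 3 - 3*Z)
(x(-8) - 3044)/(2262 - 1015) = ((3 - 3*(-8)) - 3044)/(2262 - 1015) = ((3 + 24) - 3044)/1247 = (27 - 3044)*(1/1247) = -3017*1/1247 = -3017/1247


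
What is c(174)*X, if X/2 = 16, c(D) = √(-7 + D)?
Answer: 32*√167 ≈ 413.53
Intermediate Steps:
X = 32 (X = 2*16 = 32)
c(174)*X = √(-7 + 174)*32 = √167*32 = 32*√167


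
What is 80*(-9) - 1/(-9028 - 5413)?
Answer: -10397519/14441 ≈ -720.00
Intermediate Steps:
80*(-9) - 1/(-9028 - 5413) = -720 - 1/(-14441) = -720 - 1*(-1/14441) = -720 + 1/14441 = -10397519/14441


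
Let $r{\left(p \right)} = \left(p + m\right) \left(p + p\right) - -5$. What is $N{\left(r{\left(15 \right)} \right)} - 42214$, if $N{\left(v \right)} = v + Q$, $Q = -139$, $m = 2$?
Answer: $-41838$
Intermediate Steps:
$r{\left(p \right)} = 5 + 2 p \left(2 + p\right)$ ($r{\left(p \right)} = \left(p + 2\right) \left(p + p\right) - -5 = \left(2 + p\right) 2 p + 5 = 2 p \left(2 + p\right) + 5 = 5 + 2 p \left(2 + p\right)$)
$N{\left(v \right)} = -139 + v$ ($N{\left(v \right)} = v - 139 = -139 + v$)
$N{\left(r{\left(15 \right)} \right)} - 42214 = \left(-139 + \left(5 + 2 \cdot 15^{2} + 4 \cdot 15\right)\right) - 42214 = \left(-139 + \left(5 + 2 \cdot 225 + 60\right)\right) - 42214 = \left(-139 + \left(5 + 450 + 60\right)\right) - 42214 = \left(-139 + 515\right) - 42214 = 376 - 42214 = -41838$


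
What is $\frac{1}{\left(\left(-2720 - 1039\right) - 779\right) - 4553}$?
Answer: $- \frac{1}{9091} \approx -0.00011$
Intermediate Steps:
$\frac{1}{\left(\left(-2720 - 1039\right) - 779\right) - 4553} = \frac{1}{\left(-3759 - 779\right) - 4553} = \frac{1}{-4538 - 4553} = \frac{1}{-9091} = - \frac{1}{9091}$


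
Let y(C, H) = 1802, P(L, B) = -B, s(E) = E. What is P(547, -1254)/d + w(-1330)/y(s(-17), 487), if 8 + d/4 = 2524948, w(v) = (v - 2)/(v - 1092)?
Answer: 215066967/500907237880 ≈ 0.00042936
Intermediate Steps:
w(v) = (-2 + v)/(-1092 + v)
d = 10099760 (d = -32 + 4*2524948 = -32 + 10099792 = 10099760)
P(547, -1254)/d + w(-1330)/y(s(-17), 487) = -1*(-1254)/10099760 + ((-2 - 1330)/(-1092 - 1330))/1802 = 1254*(1/10099760) + (-1332/(-2422))*(1/1802) = 57/459080 - 1/2422*(-1332)*(1/1802) = 57/459080 + (666/1211)*(1/1802) = 57/459080 + 333/1091111 = 215066967/500907237880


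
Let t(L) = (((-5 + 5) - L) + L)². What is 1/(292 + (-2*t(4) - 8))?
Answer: 1/284 ≈ 0.0035211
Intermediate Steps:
t(L) = 0 (t(L) = ((0 - L) + L)² = (-L + L)² = 0² = 0)
1/(292 + (-2*t(4) - 8)) = 1/(292 + (-2*0 - 8)) = 1/(292 + (0 - 8)) = 1/(292 - 8) = 1/284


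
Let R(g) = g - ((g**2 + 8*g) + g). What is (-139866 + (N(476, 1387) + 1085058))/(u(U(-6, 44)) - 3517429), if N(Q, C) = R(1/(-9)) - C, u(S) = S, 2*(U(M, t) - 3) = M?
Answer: -76448276/284911749 ≈ -0.26832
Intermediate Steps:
R(g) = -g**2 - 8*g (R(g) = g - (g**2 + 9*g) = g + (-g**2 - 9*g) = -g**2 - 8*g)
U(M, t) = 3 + M/2
N(Q, C) = 71/81 - C (N(Q, C) = -1*(8 + 1/(-9))/(-9) - C = -1*(-1/9)*(8 - 1/9) - C = -1*(-1/9)*71/9 - C = 71/81 - C)
(-139866 + (N(476, 1387) + 1085058))/(u(U(-6, 44)) - 3517429) = (-139866 + ((71/81 - 1*1387) + 1085058))/((3 + (1/2)*(-6)) - 3517429) = (-139866 + ((71/81 - 1387) + 1085058))/((3 - 3) - 3517429) = (-139866 + (-112276/81 + 1085058))/(0 - 3517429) = (-139866 + 87777422/81)/(-3517429) = (76448276/81)*(-1/3517429) = -76448276/284911749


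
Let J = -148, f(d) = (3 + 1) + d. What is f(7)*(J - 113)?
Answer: -2871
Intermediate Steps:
f(d) = 4 + d
f(7)*(J - 113) = (4 + 7)*(-148 - 113) = 11*(-261) = -2871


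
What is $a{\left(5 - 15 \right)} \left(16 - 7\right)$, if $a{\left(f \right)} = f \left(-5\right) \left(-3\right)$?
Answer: $-1350$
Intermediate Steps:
$a{\left(f \right)} = 15 f$ ($a{\left(f \right)} = - 5 f \left(-3\right) = 15 f$)
$a{\left(5 - 15 \right)} \left(16 - 7\right) = 15 \left(5 - 15\right) \left(16 - 7\right) = 15 \left(5 - 15\right) 9 = 15 \left(-10\right) 9 = \left(-150\right) 9 = -1350$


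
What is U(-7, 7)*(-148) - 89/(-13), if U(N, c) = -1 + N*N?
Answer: -92263/13 ≈ -7097.2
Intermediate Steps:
U(N, c) = -1 + N²
U(-7, 7)*(-148) - 89/(-13) = (-1 + (-7)²)*(-148) - 89/(-13) = (-1 + 49)*(-148) - 89*(-1/13) = 48*(-148) + 89/13 = -7104 + 89/13 = -92263/13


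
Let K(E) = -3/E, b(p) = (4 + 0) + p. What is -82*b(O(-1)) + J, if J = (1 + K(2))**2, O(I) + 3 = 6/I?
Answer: 1641/4 ≈ 410.25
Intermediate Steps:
O(I) = -3 + 6/I
b(p) = 4 + p
J = 1/4 (J = (1 - 3/2)**2 = (-1/2)**2 = 1/4 ≈ 0.25000)
-82*b(O(-1)) + J = -82*(4 + (-3 + 6/(-1))) + 1/4 = -82*(4 + (-3 + 6*(-1))) + 1/4 = -82*(4 + (-3 - 6)) + 1/4 = -82*(4 - 9) + 1/4 = -82*(-5) + 1/4 = 410 + 1/4 = 1641/4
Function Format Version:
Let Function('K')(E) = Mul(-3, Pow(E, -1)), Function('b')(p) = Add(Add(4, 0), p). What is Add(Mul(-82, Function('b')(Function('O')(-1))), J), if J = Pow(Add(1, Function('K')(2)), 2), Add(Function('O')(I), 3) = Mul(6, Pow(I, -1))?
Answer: Rational(1641, 4) ≈ 410.25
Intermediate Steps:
Function('O')(I) = Add(-3, Mul(6, Pow(I, -1)))
Function('b')(p) = Add(4, p)
J = Rational(1, 4) (J = Pow(Add(1, Mul(-3, Pow(2, -1))), 2) = Pow(Add(1, Mul(-3, Rational(1, 2))), 2) = Pow(Add(1, Rational(-3, 2)), 2) = Pow(Rational(-1, 2), 2) = Rational(1, 4) ≈ 0.25000)
Add(Mul(-82, Function('b')(Function('O')(-1))), J) = Add(Mul(-82, Add(4, Add(-3, Mul(6, Pow(-1, -1))))), Rational(1, 4)) = Add(Mul(-82, Add(4, Add(-3, Mul(6, -1)))), Rational(1, 4)) = Add(Mul(-82, Add(4, Add(-3, -6))), Rational(1, 4)) = Add(Mul(-82, Add(4, -9)), Rational(1, 4)) = Add(Mul(-82, -5), Rational(1, 4)) = Add(410, Rational(1, 4)) = Rational(1641, 4)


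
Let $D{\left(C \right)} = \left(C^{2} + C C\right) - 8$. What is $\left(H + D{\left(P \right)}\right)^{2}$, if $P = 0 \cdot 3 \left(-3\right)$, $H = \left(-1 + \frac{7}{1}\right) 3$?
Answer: $100$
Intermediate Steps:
$H = 18$ ($H = \left(-1 + 7 \cdot 1\right) 3 = \left(-1 + 7\right) 3 = 6 \cdot 3 = 18$)
$P = 0$ ($P = 0 \left(-3\right) = 0$)
$D{\left(C \right)} = -8 + 2 C^{2}$ ($D{\left(C \right)} = \left(C^{2} + C^{2}\right) - 8 = 2 C^{2} - 8 = -8 + 2 C^{2}$)
$\left(H + D{\left(P \right)}\right)^{2} = \left(18 - \left(8 - 2 \cdot 0^{2}\right)\right)^{2} = \left(18 + \left(-8 + 2 \cdot 0\right)\right)^{2} = \left(18 + \left(-8 + 0\right)\right)^{2} = \left(18 - 8\right)^{2} = 10^{2} = 100$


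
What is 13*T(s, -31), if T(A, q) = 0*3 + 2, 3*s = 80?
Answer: 26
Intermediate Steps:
s = 80/3 (s = (⅓)*80 = 80/3 ≈ 26.667)
T(A, q) = 2 (T(A, q) = 0 + 2 = 2)
13*T(s, -31) = 13*2 = 26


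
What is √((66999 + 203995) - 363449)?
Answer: 41*I*√55 ≈ 304.06*I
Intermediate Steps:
√((66999 + 203995) - 363449) = √(270994 - 363449) = √(-92455) = 41*I*√55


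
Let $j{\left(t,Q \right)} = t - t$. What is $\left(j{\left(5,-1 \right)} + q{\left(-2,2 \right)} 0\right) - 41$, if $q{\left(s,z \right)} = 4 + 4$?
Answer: $-41$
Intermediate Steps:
$q{\left(s,z \right)} = 8$
$j{\left(t,Q \right)} = 0$
$\left(j{\left(5,-1 \right)} + q{\left(-2,2 \right)} 0\right) - 41 = \left(0 + 8 \cdot 0\right) - 41 = \left(0 + 0\right) - 41 = 0 - 41 = -41$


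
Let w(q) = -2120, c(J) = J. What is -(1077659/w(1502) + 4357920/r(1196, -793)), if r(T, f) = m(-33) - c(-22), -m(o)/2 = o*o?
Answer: 412936543/163240 ≈ 2529.6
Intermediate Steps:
m(o) = -2*o² (m(o) = -2*o*o = -2*o²)
r(T, f) = -2156 (r(T, f) = -2*(-33)² - 1*(-22) = -2*1089 + 22 = -2178 + 22 = -2156)
-(1077659/w(1502) + 4357920/r(1196, -793)) = -(1077659/(-2120) + 4357920/(-2156)) = -(1077659*(-1/2120) + 4357920*(-1/2156)) = -(-1077659/2120 - 155640/77) = -1*(-412936543/163240) = 412936543/163240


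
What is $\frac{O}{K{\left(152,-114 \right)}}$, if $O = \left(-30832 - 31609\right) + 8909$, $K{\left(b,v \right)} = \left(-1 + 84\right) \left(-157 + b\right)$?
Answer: $\frac{53532}{415} \approx 128.99$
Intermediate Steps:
$K{\left(b,v \right)} = -13031 + 83 b$ ($K{\left(b,v \right)} = 83 \left(-157 + b\right) = -13031 + 83 b$)
$O = -53532$ ($O = -62441 + 8909 = -53532$)
$\frac{O}{K{\left(152,-114 \right)}} = - \frac{53532}{-13031 + 83 \cdot 152} = - \frac{53532}{-13031 + 12616} = - \frac{53532}{-415} = \left(-53532\right) \left(- \frac{1}{415}\right) = \frac{53532}{415}$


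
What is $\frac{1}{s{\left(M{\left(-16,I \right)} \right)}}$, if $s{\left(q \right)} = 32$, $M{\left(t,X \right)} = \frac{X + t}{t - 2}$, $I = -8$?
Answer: $\frac{1}{32} \approx 0.03125$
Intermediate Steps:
$M{\left(t,X \right)} = \frac{X + t}{-2 + t}$
$\frac{1}{s{\left(M{\left(-16,I \right)} \right)}} = \frac{1}{32}$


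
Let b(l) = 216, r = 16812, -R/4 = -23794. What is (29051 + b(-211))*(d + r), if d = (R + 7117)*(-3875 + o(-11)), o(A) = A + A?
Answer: -11666382536403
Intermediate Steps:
R = 95176 (R = -4*(-23794) = 95176)
o(A) = 2*A
d = -398635821 (d = (95176 + 7117)*(-3875 + 2*(-11)) = 102293*(-3875 - 22) = 102293*(-3897) = -398635821)
(29051 + b(-211))*(d + r) = (29051 + 216)*(-398635821 + 16812) = 29267*(-398619009) = -11666382536403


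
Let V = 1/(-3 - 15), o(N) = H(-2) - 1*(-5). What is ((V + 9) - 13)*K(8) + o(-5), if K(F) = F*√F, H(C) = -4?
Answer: 1 - 584*√2/9 ≈ -90.767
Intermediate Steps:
K(F) = F^(3/2)
o(N) = 1 (o(N) = -4 - 1*(-5) = -4 + 5 = 1)
V = -1/18 (V = 1/(-18) = -1/18 ≈ -0.055556)
((V + 9) - 13)*K(8) + o(-5) = ((-1/18 + 9) - 13)*8^(3/2) + 1 = (161/18 - 13)*(16*√2) + 1 = -584*√2/9 + 1 = 1 - 584*√2/9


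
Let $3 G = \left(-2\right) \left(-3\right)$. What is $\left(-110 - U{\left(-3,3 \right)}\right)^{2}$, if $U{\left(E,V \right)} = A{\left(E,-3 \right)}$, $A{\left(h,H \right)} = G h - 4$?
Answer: $10000$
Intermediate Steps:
$G = 2$ ($G = \frac{\left(-2\right) \left(-3\right)}{3} = \frac{1}{3} \cdot 6 = 2$)
$A{\left(h,H \right)} = -4 + 2 h$ ($A{\left(h,H \right)} = 2 h - 4 = -4 + 2 h$)
$U{\left(E,V \right)} = -4 + 2 E$
$\left(-110 - U{\left(-3,3 \right)}\right)^{2} = \left(-110 - \left(-4 + 2 \left(-3\right)\right)\right)^{2} = \left(-110 - \left(-4 - 6\right)\right)^{2} = \left(-110 - -10\right)^{2} = \left(-110 + 10\right)^{2} = \left(-100\right)^{2} = 10000$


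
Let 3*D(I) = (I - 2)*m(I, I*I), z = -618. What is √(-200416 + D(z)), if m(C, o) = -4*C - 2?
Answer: 2*I*√1599486/3 ≈ 843.14*I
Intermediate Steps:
m(C, o) = -2 - 4*C
D(I) = (-2 + I)*(-2 - 4*I)/3 (D(I) = ((I - 2)*(-2 - 4*I))/3 = ((-2 + I)*(-2 - 4*I))/3 = (-2 + I)*(-2 - 4*I)/3)
√(-200416 + D(z)) = √(-200416 + (4/3 + 2*(-618) - 4/3*(-618)²)) = √(-200416 + (4/3 - 1236 - 4/3*381924)) = √(-200416 + (4/3 - 1236 - 509232)) = √(-200416 - 1531400/3) = √(-2132648/3) = 2*I*√1599486/3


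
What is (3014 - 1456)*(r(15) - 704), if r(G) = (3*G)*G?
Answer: -45182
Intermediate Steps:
r(G) = 3*G²
(3014 - 1456)*(r(15) - 704) = (3014 - 1456)*(3*15² - 704) = 1558*(3*225 - 704) = 1558*(675 - 704) = 1558*(-29) = -45182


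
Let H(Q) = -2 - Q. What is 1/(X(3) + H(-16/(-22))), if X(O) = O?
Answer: 11/3 ≈ 3.6667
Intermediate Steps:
1/(X(3) + H(-16/(-22))) = 1/(3 + (-2 - (-16)/(-22))) = 1/(3 + (-2 - (-16)*(-1)/22)) = 1/(3 + (-2 - 1*8/11)) = 1/(3 + (-2 - 8/11)) = 1/(3 - 30/11) = 1/(3/11) = 11/3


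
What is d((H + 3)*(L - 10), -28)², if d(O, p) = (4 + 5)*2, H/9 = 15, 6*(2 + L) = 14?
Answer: 324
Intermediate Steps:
L = ⅓ (L = -2 + (⅙)*14 = -2 + 7/3 = ⅓ ≈ 0.33333)
H = 135 (H = 9*15 = 135)
d(O, p) = 18 (d(O, p) = 9*2 = 18)
d((H + 3)*(L - 10), -28)² = 18² = 324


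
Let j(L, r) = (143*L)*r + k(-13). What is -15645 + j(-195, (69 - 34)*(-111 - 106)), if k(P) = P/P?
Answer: 211770931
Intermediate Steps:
k(P) = 1
j(L, r) = 1 + 143*L*r (j(L, r) = (143*L)*r + 1 = 143*L*r + 1 = 1 + 143*L*r)
-15645 + j(-195, (69 - 34)*(-111 - 106)) = -15645 + (1 + 143*(-195)*((69 - 34)*(-111 - 106))) = -15645 + (1 + 143*(-195)*(35*(-217))) = -15645 + (1 + 143*(-195)*(-7595)) = -15645 + (1 + 211786575) = -15645 + 211786576 = 211770931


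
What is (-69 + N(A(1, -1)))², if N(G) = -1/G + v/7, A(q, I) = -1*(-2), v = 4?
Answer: 931225/196 ≈ 4751.1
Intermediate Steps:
A(q, I) = 2
N(G) = 4/7 - 1/G (N(G) = -1/G + 4/7 = 4/7 - 1/G)
(-69 + N(A(1, -1)))² = (-69 + (4/7 - 1/2))² = (-69 + (4/7 - 1*½))² = (-69 + (4/7 - ½))² = (-69 + 1/14)² = (-965/14)² = 931225/196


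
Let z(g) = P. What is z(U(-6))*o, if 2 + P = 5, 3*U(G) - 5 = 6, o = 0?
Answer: 0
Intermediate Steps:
U(G) = 11/3 (U(G) = 5/3 + (⅓)*6 = 5/3 + 2 = 11/3)
P = 3 (P = -2 + 5 = 3)
z(g) = 3
z(U(-6))*o = 3*0 = 0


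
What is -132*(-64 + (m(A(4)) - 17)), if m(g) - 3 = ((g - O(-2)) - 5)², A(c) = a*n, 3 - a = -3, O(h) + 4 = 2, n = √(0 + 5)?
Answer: -14652 + 4752*√5 ≈ -4026.2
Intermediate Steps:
n = √5 ≈ 2.2361
O(h) = -2 (O(h) = -4 + 2 = -2)
a = 6 (a = 3 - 1*(-3) = 3 + 3 = 6)
A(c) = 6*√5
m(g) = 3 + (-3 + g)² (m(g) = 3 + ((g - 1*(-2)) - 5)² = 3 + ((g + 2) - 5)² = 3 + ((2 + g) - 5)² = 3 + (-3 + g)²)
-132*(-64 + (m(A(4)) - 17)) = -132*(-64 + ((3 + (-3 + 6*√5)²) - 17)) = -132*(-64 + (-14 + (-3 + 6*√5)²)) = -132*(-78 + (-3 + 6*√5)²) = 10296 - 132*(-3 + 6*√5)²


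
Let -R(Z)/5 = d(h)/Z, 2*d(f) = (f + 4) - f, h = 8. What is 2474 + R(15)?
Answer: 7420/3 ≈ 2473.3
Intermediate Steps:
d(f) = 2 (d(f) = ((f + 4) - f)/2 = ((4 + f) - f)/2 = (1/2)*4 = 2)
R(Z) = -10/Z
2474 + R(15) = 2474 - 10/15 = 2474 - 10*1/15 = 2474 - 2/3 = 7420/3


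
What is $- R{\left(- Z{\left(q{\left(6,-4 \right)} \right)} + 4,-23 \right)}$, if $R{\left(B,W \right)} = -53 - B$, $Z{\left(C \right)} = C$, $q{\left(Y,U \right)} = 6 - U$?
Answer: $47$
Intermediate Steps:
$- R{\left(- Z{\left(q{\left(6,-4 \right)} \right)} + 4,-23 \right)} = - (-53 - \left(- (6 - -4) + 4\right)) = - (-53 - \left(- (6 + 4) + 4\right)) = - (-53 - \left(\left(-1\right) 10 + 4\right)) = - (-53 - \left(-10 + 4\right)) = - (-53 - -6) = - (-53 + 6) = \left(-1\right) \left(-47\right) = 47$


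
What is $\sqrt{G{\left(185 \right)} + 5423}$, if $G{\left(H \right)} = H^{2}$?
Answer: $4 \sqrt{2478} \approx 199.12$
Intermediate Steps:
$\sqrt{G{\left(185 \right)} + 5423} = \sqrt{185^{2} + 5423} = \sqrt{34225 + 5423} = \sqrt{39648} = 4 \sqrt{2478}$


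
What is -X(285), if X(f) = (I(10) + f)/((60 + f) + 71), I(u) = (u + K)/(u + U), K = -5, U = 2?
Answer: -3425/4992 ≈ -0.68610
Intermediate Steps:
I(u) = (-5 + u)/(2 + u) (I(u) = (u - 5)/(u + 2) = (-5 + u)/(2 + u))
X(f) = (5/12 + f)/(131 + f) (X(f) = ((-5 + 10)/(2 + 10) + f)/((60 + f) + 71) = (5/12 + f)/(131 + f))
-X(285) = -(5/12 + 285)/(131 + 285) = -3425/(416*12) = -1*3425/4992 = -3425/4992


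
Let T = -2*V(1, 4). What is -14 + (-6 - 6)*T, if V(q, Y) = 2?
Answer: 34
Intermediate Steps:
T = -4 (T = -2*2 = -4)
-14 + (-6 - 6)*T = -14 + (-6 - 6)*(-4) = -14 - 12*(-4) = -14 + 48 = 34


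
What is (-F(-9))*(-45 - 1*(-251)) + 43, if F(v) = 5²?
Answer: -5107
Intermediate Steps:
F(v) = 25
(-F(-9))*(-45 - 1*(-251)) + 43 = (-1*25)*(-45 - 1*(-251)) + 43 = -25*(-45 + 251) + 43 = -25*206 + 43 = -5150 + 43 = -5107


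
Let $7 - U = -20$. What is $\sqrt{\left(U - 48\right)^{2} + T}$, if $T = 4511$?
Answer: $2 \sqrt{1238} \approx 70.37$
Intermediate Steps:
$U = 27$ ($U = 7 - -20 = 7 + 20 = 27$)
$\sqrt{\left(U - 48\right)^{2} + T} = \sqrt{\left(27 - 48\right)^{2} + 4511} = \sqrt{\left(-21\right)^{2} + 4511} = \sqrt{441 + 4511} = \sqrt{4952} = 2 \sqrt{1238}$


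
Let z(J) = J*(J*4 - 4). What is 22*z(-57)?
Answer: 290928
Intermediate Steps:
z(J) = J*(-4 + 4*J) (z(J) = J*(4*J - 4) = J*(-4 + 4*J))
22*z(-57) = 22*(4*(-57)*(-1 - 57)) = 22*(4*(-57)*(-58)) = 22*13224 = 290928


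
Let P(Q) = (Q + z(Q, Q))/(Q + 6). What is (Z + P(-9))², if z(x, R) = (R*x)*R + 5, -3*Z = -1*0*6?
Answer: 537289/9 ≈ 59699.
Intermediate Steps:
Z = 0 (Z = -(-1*0)*6/3 = -0*6 = -⅓*0 = 0)
z(x, R) = 5 + x*R² (z(x, R) = x*R² + 5 = 5 + x*R²)
P(Q) = (5 + Q + Q³)/(6 + Q) (P(Q) = (Q + (5 + Q*Q²))/(Q + 6) = (Q + (5 + Q³))/(6 + Q) = (5 + Q + Q³)/(6 + Q))
(Z + P(-9))² = (0 + (5 - 9 + (-9)³)/(6 - 9))² = (0 + (5 - 9 - 729)/(-3))² = (0 - ⅓*(-733))² = (0 + 733/3)² = (733/3)² = 537289/9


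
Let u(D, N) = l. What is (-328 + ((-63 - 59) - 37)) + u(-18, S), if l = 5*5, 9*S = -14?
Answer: -462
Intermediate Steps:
S = -14/9 (S = (⅑)*(-14) = -14/9 ≈ -1.5556)
l = 25
u(D, N) = 25
(-328 + ((-63 - 59) - 37)) + u(-18, S) = (-328 + ((-63 - 59) - 37)) + 25 = (-328 + (-122 - 37)) + 25 = (-328 - 159) + 25 = -487 + 25 = -462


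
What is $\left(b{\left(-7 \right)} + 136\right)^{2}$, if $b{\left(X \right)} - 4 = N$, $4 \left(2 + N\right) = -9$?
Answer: $\frac{294849}{16} \approx 18428.0$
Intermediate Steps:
$N = - \frac{17}{4}$ ($N = -2 + \frac{1}{4} \left(-9\right) = -2 - \frac{9}{4} = - \frac{17}{4} \approx -4.25$)
$b{\left(X \right)} = - \frac{1}{4}$ ($b{\left(X \right)} = 4 - \frac{17}{4} = - \frac{1}{4}$)
$\left(b{\left(-7 \right)} + 136\right)^{2} = \left(- \frac{1}{4} + 136\right)^{2} = \left(\frac{543}{4}\right)^{2} = \frac{294849}{16}$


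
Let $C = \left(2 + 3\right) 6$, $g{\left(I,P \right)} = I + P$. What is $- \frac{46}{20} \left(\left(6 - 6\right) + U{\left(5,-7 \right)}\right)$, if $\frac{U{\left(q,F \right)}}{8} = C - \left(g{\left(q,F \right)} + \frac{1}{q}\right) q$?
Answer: $- \frac{3588}{5} \approx -717.6$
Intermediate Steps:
$C = 30$ ($C = 5 \cdot 6 = 30$)
$U{\left(q,F \right)} = 240 - 8 q \left(F + q + \frac{1}{q}\right)$ ($U{\left(q,F \right)} = 8 \left(30 - \left(\left(q + F\right) + \frac{1}{q}\right) q\right) = 8 \left(30 - \left(\left(F + q\right) + \frac{1}{q}\right) q\right) = 8 \left(30 - \left(F + q + \frac{1}{q}\right) q\right) = 8 \left(30 - q \left(F + q + \frac{1}{q}\right)\right) = 240 - 8 q \left(F + q + \frac{1}{q}\right)$)
$- \frac{46}{20} \left(\left(6 - 6\right) + U{\left(5,-7 \right)}\right) = - \frac{46}{20} \left(\left(6 - 6\right) + \left(232 - 40 \left(-7 + 5\right)\right)\right) = \left(-46\right) \frac{1}{20} \left(0 + \left(232 - 40 \left(-2\right)\right)\right) = - \frac{23 \left(0 + \left(232 + 80\right)\right)}{10} = - \frac{23 \left(0 + 312\right)}{10} = \left(- \frac{23}{10}\right) 312 = - \frac{3588}{5}$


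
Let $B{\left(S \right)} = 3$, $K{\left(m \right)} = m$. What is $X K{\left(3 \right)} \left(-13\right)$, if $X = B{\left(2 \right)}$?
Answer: $-117$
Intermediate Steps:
$X = 3$
$X K{\left(3 \right)} \left(-13\right) = 3 \cdot 3 \left(-13\right) = 9 \left(-13\right) = -117$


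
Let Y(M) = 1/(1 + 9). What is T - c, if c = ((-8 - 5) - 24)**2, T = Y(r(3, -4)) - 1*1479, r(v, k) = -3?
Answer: -28479/10 ≈ -2847.9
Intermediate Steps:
Y(M) = 1/10
T = -14789/10 (T = 1/10 - 1*1479 = 1/10 - 1479 = -14789/10 ≈ -1478.9)
c = 1369 (c = (-13 - 24)**2 = (-37)**2 = 1369)
T - c = -14789/10 - 1*1369 = -14789/10 - 1369 = -28479/10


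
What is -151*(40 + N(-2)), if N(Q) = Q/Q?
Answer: -6191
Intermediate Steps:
N(Q) = 1
-151*(40 + N(-2)) = -151*(40 + 1) = -151*41 = -6191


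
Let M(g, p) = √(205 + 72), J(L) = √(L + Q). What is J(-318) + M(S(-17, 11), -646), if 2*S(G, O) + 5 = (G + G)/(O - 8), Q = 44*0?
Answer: √277 + I*√318 ≈ 16.643 + 17.833*I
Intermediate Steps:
Q = 0
S(G, O) = -5/2 + G/(-8 + O) (S(G, O) = -5/2 + ((G + G)/(O - 8))/2 = -5/2 + ((2*G)/(-8 + O))/2 = -5/2 + (2*G/(-8 + O))/2 = -5/2 + G/(-8 + O))
J(L) = √L (J(L) = √(L + 0) = √L)
M(g, p) = √277
J(-318) + M(S(-17, 11), -646) = √(-318) + √277 = I*√318 + √277 = √277 + I*√318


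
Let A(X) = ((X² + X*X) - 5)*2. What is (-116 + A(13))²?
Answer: 302500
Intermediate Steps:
A(X) = -10 + 4*X² (A(X) = ((X² + X²) - 5)*2 = (2*X² - 5)*2 = (-5 + 2*X²)*2 = -10 + 4*X²)
(-116 + A(13))² = (-116 + (-10 + 4*13²))² = (-116 + (-10 + 4*169))² = (-116 + (-10 + 676))² = (-116 + 666)² = 550² = 302500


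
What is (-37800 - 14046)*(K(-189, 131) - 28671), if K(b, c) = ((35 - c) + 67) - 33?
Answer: 1489691118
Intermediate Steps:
K(b, c) = 69 - c (K(b, c) = (102 - c) - 33 = 69 - c)
(-37800 - 14046)*(K(-189, 131) - 28671) = (-37800 - 14046)*((69 - 1*131) - 28671) = -51846*((69 - 131) - 28671) = -51846*(-62 - 28671) = -51846*(-28733) = 1489691118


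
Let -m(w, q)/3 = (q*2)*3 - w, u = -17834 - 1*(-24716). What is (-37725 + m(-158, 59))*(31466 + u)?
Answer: -1505580828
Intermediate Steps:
u = 6882 (u = -17834 + 24716 = 6882)
m(w, q) = -18*q + 3*w (m(w, q) = -3*((q*2)*3 - w) = -3*((2*q)*3 - w) = -3*(6*q - w) = -3*(-w + 6*q) = -18*q + 3*w)
(-37725 + m(-158, 59))*(31466 + u) = (-37725 + (-18*59 + 3*(-158)))*(31466 + 6882) = (-37725 + (-1062 - 474))*38348 = (-37725 - 1536)*38348 = -39261*38348 = -1505580828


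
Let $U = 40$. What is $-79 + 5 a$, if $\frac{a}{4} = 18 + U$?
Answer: $1081$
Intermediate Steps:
$a = 232$ ($a = 4 \left(18 + 40\right) = 4 \cdot 58 = 232$)
$-79 + 5 a = -79 + 5 \cdot 232 = -79 + 1160 = 1081$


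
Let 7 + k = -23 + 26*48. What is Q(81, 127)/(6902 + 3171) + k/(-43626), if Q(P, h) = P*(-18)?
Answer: -12645937/73240783 ≈ -0.17266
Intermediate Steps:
k = 1218 (k = -7 + (-23 + 26*48) = -7 + (-23 + 1248) = -7 + 1225 = 1218)
Q(P, h) = -18*P
Q(81, 127)/(6902 + 3171) + k/(-43626) = (-18*81)/(6902 + 3171) + 1218/(-43626) = -1458/10073 + 1218*(-1/43626) = -1458*1/10073 - 203/7271 = -1458/10073 - 203/7271 = -12645937/73240783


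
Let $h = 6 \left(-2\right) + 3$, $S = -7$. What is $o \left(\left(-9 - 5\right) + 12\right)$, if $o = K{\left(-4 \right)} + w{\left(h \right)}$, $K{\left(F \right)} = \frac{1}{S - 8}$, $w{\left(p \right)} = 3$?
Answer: $- \frac{88}{15} \approx -5.8667$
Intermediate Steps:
$h = -9$ ($h = -12 + 3 = -9$)
$K{\left(F \right)} = - \frac{1}{15}$ ($K{\left(F \right)} = \frac{1}{-7 - 8} = \frac{1}{-15} = - \frac{1}{15}$)
$o = \frac{44}{15}$ ($o = - \frac{1}{15} + 3 = \frac{44}{15} \approx 2.9333$)
$o \left(\left(-9 - 5\right) + 12\right) = \frac{44 \left(\left(-9 - 5\right) + 12\right)}{15} = \frac{44 \left(-14 + 12\right)}{15} = \frac{44}{15} \left(-2\right) = - \frac{88}{15}$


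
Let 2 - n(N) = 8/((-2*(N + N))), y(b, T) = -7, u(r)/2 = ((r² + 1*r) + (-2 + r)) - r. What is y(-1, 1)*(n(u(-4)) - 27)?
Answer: 1743/10 ≈ 174.30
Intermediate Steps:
u(r) = -4 + 2*r + 2*r² (u(r) = 2*(((r² + 1*r) + (-2 + r)) - r) = 2*(((r² + r) + (-2 + r)) - r) = 2*(((r + r²) + (-2 + r)) - r) = 2*((-2 + r² + 2*r) - r) = 2*(-2 + r + r²) = -4 + 2*r + 2*r²)
n(N) = 2 + 2/N (n(N) = 2 - 8/((-2*(N + N))) = 2 - 8/((-4*N)) = 2 - 8*(-1/(4*N)) = 2 - (-2)/N = 2 + 2/N)
y(-1, 1)*(n(u(-4)) - 27) = -7*((2 + 2/(-4 + 2*(-4) + 2*(-4)²)) - 27) = -7*((2 + 2/(-4 - 8 + 2*16)) - 27) = -7*((2 + 2/(-4 - 8 + 32)) - 27) = -7*((2 + 2/20) - 27) = -7*((2 + 2*(1/20)) - 27) = -7*((2 + ⅒) - 27) = -7*(21/10 - 27) = -7*(-249/10) = 1743/10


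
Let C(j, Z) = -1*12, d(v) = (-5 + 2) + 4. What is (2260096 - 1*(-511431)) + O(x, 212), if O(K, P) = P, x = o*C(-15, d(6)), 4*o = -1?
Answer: 2771739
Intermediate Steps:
o = -¼ (o = (¼)*(-1) = -¼ ≈ -0.25000)
d(v) = 1 (d(v) = -3 + 4 = 1)
C(j, Z) = -12
x = 3 (x = -¼*(-12) = 3)
(2260096 - 1*(-511431)) + O(x, 212) = (2260096 - 1*(-511431)) + 212 = (2260096 + 511431) + 212 = 2771527 + 212 = 2771739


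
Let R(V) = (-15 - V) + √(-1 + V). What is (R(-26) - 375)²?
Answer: 132469 - 2184*I*√3 ≈ 1.3247e+5 - 3782.8*I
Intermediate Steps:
R(V) = -15 + √(-1 + V) - V
(R(-26) - 375)² = ((-15 + √(-1 - 26) - 1*(-26)) - 375)² = ((-15 + √(-27) + 26) - 375)² = ((-15 + 3*I*√3 + 26) - 375)² = ((11 + 3*I*√3) - 375)² = (-364 + 3*I*√3)²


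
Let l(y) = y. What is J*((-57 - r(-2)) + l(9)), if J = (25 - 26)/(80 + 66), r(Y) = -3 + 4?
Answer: 49/146 ≈ 0.33562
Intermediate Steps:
r(Y) = 1
J = -1/146 ≈ -0.0068493
J*((-57 - r(-2)) + l(9)) = -((-57 - 1*1) + 9)/146 = -((-57 - 1) + 9)/146 = -(-58 + 9)/146 = -1/146*(-49) = 49/146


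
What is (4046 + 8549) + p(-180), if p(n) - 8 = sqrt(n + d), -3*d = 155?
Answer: 12603 + I*sqrt(2085)/3 ≈ 12603.0 + 15.221*I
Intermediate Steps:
d = -155/3 (d = -1/3*155 = -155/3 ≈ -51.667)
p(n) = 8 + sqrt(-155/3 + n) (p(n) = 8 + sqrt(n - 155/3) = 8 + sqrt(-155/3 + n))
(4046 + 8549) + p(-180) = (4046 + 8549) + (8 + sqrt(-465 + 9*(-180))/3) = 12595 + (8 + sqrt(-465 - 1620)/3) = 12595 + (8 + sqrt(-2085)/3) = 12595 + (8 + (I*sqrt(2085))/3) = 12595 + (8 + I*sqrt(2085)/3) = 12603 + I*sqrt(2085)/3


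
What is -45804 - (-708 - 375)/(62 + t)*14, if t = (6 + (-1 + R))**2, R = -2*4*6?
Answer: -4167442/91 ≈ -45796.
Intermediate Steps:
R = -48 (R = -8*6 = -48)
t = 1849 (t = (6 + (-1 - 48))**2 = (6 - 49)**2 = (-43)**2 = 1849)
-45804 - (-708 - 375)/(62 + t)*14 = -45804 - (-708 - 375)/(62 + 1849)*14 = -45804 - (-1083/1911)*14 = -45804 - (-1083*1/1911)*14 = -45804 - (-361)*14/637 = -45804 - 1*(-722/91) = -45804 + 722/91 = -4167442/91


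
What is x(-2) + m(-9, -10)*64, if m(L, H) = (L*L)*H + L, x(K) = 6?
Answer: -52410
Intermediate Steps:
m(L, H) = L + H*L² (m(L, H) = L²*H + L = H*L² + L = L + H*L²)
x(-2) + m(-9, -10)*64 = 6 - 9*(1 - 10*(-9))*64 = 6 - 9*(1 + 90)*64 = 6 - 9*91*64 = 6 - 819*64 = 6 - 52416 = -52410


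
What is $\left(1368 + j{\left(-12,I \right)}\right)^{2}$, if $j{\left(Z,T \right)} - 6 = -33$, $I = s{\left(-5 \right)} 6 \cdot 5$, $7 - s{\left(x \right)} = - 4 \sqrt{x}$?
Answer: $1798281$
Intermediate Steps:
$s{\left(x \right)} = 7 + 4 \sqrt{x}$ ($s{\left(x \right)} = 7 - - 4 \sqrt{x} = 7 + 4 \sqrt{x}$)
$I = 210 + 120 i \sqrt{5}$ ($I = \left(7 + 4 \sqrt{-5}\right) 6 \cdot 5 = \left(7 + 4 i \sqrt{5}\right) 6 \cdot 5 = \left(42 + 24 i \sqrt{5}\right) 5 = 210 + 120 i \sqrt{5} \approx 210.0 + 268.33 i$)
$j{\left(Z,T \right)} = -27$ ($j{\left(Z,T \right)} = 6 - 33 = -27$)
$\left(1368 + j{\left(-12,I \right)}\right)^{2} = \left(1368 - 27\right)^{2} = 1341^{2} = 1798281$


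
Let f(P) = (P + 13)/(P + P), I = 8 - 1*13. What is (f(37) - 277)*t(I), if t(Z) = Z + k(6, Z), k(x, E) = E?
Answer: 102240/37 ≈ 2763.2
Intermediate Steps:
I = -5 (I = 8 - 13 = -5)
f(P) = (13 + P)/(2*P) (f(P) = (13 + P)/((2*P)) = (13 + P)*(1/(2*P)) = (13 + P)/(2*P))
t(Z) = 2*Z (t(Z) = Z + Z = 2*Z)
(f(37) - 277)*t(I) = ((½)*(13 + 37)/37 - 277)*(2*(-5)) = ((½)*(1/37)*50 - 277)*(-10) = (25/37 - 277)*(-10) = -10224/37*(-10) = 102240/37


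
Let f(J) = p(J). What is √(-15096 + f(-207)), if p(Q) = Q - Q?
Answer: 2*I*√3774 ≈ 122.87*I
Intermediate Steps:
p(Q) = 0
f(J) = 0
√(-15096 + f(-207)) = √(-15096 + 0) = √(-15096) = 2*I*√3774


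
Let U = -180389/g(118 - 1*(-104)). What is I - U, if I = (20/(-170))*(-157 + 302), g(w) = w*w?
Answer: -11225747/837828 ≈ -13.399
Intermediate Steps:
g(w) = w**2
U = -180389/49284 (U = -180389/(118 - 1*(-104))**2 = -180389/(118 + 104)**2 = -180389/(222**2) = -180389/49284 ≈ -3.6602)
I = -290/17 (I = (20*(-1/170))*145 = -2/17*145 = -290/17 ≈ -17.059)
I - U = -290/17 - 1*(-180389/49284) = -290/17 + 180389/49284 = -11225747/837828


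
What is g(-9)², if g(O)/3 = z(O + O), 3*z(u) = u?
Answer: 324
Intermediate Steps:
z(u) = u/3
g(O) = 2*O (g(O) = 3*((O + O)/3) = 3*((2*O)/3) = 3*(2*O/3) = 2*O)
g(-9)² = (2*(-9))² = (-18)² = 324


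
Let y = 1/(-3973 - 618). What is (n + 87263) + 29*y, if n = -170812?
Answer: -383573488/4591 ≈ -83549.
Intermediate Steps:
y = -1/4591 (y = 1/(-4591) = -1/4591 ≈ -0.00021782)
(n + 87263) + 29*y = (-170812 + 87263) + 29*(-1/4591) = -83549 - 29/4591 = -383573488/4591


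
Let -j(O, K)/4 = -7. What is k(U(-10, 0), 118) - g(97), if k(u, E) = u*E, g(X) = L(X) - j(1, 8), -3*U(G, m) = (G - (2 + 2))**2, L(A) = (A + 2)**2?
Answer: -52447/3 ≈ -17482.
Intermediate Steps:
j(O, K) = 28 (j(O, K) = -4*(-7) = 28)
L(A) = (2 + A)**2
U(G, m) = -(-4 + G)**2/3 (U(G, m) = -(G - (2 + 2))**2/3 = -(G - 1*4)**2/3 = -(G - 4)**2/3 = -(-4 + G)**2/3)
g(X) = -28 + (2 + X)**2 (g(X) = (2 + X)**2 - 1*28 = (2 + X)**2 - 28 = -28 + (2 + X)**2)
k(u, E) = E*u
k(U(-10, 0), 118) - g(97) = 118*(-(-4 - 10)**2/3) - (-28 + (2 + 97)**2) = 118*(-1/3*(-14)**2) - (-28 + 99**2) = 118*(-1/3*196) - (-28 + 9801) = 118*(-196/3) - 1*9773 = -23128/3 - 9773 = -52447/3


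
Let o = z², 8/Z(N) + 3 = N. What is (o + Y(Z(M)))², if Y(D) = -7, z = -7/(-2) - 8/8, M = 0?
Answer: 9/16 ≈ 0.56250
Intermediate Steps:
z = 5/2 (z = -7*(-½) - 8*⅛ = 7/2 - 1 = 5/2 ≈ 2.5000)
Z(N) = 8/(-3 + N)
o = 25/4 (o = (5/2)² = 25/4 ≈ 6.2500)
(o + Y(Z(M)))² = (25/4 - 7)² = (-¾)² = 9/16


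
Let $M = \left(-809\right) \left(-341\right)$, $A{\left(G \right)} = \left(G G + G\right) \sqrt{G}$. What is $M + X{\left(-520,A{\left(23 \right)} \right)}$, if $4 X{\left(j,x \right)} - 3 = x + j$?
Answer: $\frac{1102959}{4} + 138 \sqrt{23} \approx 2.764 \cdot 10^{5}$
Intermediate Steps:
$A{\left(G \right)} = \sqrt{G} \left(G + G^{2}\right)$ ($A{\left(G \right)} = \left(G^{2} + G\right) \sqrt{G} = \left(G + G^{2}\right) \sqrt{G} = \sqrt{G} \left(G + G^{2}\right)$)
$X{\left(j,x \right)} = \frac{3}{4} + \frac{j}{4} + \frac{x}{4}$ ($X{\left(j,x \right)} = \frac{3}{4} + \frac{x + j}{4} = \frac{3}{4} + \frac{j + x}{4} = \frac{3}{4} + \left(\frac{j}{4} + \frac{x}{4}\right) = \frac{3}{4} + \frac{j}{4} + \frac{x}{4}$)
$M = 275869$
$M + X{\left(-520,A{\left(23 \right)} \right)} = 275869 + \left(\frac{3}{4} + \frac{1}{4} \left(-520\right) + \frac{23^{\frac{3}{2}} \left(1 + 23\right)}{4}\right) = 275869 + \left(\frac{3}{4} - 130 + \frac{23 \sqrt{23} \cdot 24}{4}\right) = 275869 + \left(\frac{3}{4} - 130 + \frac{552 \sqrt{23}}{4}\right) = 275869 + \left(\frac{3}{4} - 130 + 138 \sqrt{23}\right) = 275869 - \left(\frac{517}{4} - 138 \sqrt{23}\right) = \frac{1102959}{4} + 138 \sqrt{23}$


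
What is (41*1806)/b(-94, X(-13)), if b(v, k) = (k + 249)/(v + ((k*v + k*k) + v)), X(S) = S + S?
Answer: 217102872/223 ≈ 9.7356e+5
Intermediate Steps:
X(S) = 2*S
b(v, k) = (249 + k)/(k² + 2*v + k*v) (b(v, k) = (249 + k)/(v + ((k*v + k²) + v)) = (249 + k)/(v + ((k² + k*v) + v)) = (249 + k)/(v + (v + k² + k*v)) = (249 + k)/(k² + 2*v + k*v))
(41*1806)/b(-94, X(-13)) = (41*1806)/(((249 + 2*(-13))/((2*(-13))² + 2*(-94) + (2*(-13))*(-94)))) = 74046/(((249 - 26)/((-26)² - 188 - 26*(-94)))) = 74046/((223/(676 - 188 + 2444))) = 74046/((223/2932)) = 74046/(((1/2932)*223)) = 74046/(223/2932) = 74046*(2932/223) = 217102872/223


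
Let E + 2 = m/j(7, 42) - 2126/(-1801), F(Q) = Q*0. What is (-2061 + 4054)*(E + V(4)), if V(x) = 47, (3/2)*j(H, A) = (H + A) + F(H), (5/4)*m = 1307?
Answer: 68759171641/441245 ≈ 1.5583e+5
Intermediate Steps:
m = 5228/5 (m = (⅘)*1307 = 5228/5 ≈ 1045.6)
F(Q) = 0
j(H, A) = 2*A/3 + 2*H/3 (j(H, A) = 2*((H + A) + 0)/3 = 2*((A + H) + 0)/3 = 2*(A + H)/3 = 2*A/3 + 2*H/3)
E = 13761822/441245 (E = -2 + (5228/(5*((⅔)*42 + (⅔)*7)) - 2126/(-1801)) = -2 + (5228/(5*(28 + 14/3)) - 2126*(-1/1801)) = -2 + (5228/(5*(98/3)) + 2126/1801) = -2 + ((5228/5)*(3/98) + 2126/1801) = -2 + (7842/245 + 2126/1801) = -2 + 14644312/441245 = 13761822/441245 ≈ 31.189)
(-2061 + 4054)*(E + V(4)) = (-2061 + 4054)*(13761822/441245 + 47) = 1993*(34500337/441245) = 68759171641/441245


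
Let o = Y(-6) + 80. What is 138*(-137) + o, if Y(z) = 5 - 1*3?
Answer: -18824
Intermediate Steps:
Y(z) = 2 (Y(z) = 5 - 3 = 2)
o = 82 (o = 2 + 80 = 82)
138*(-137) + o = 138*(-137) + 82 = -18906 + 82 = -18824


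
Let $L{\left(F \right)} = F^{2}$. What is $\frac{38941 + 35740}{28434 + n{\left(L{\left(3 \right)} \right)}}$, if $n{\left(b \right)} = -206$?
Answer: $\frac{74681}{28228} \approx 2.6456$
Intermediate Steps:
$\frac{38941 + 35740}{28434 + n{\left(L{\left(3 \right)} \right)}} = \frac{38941 + 35740}{28434 - 206} = \frac{74681}{28228}$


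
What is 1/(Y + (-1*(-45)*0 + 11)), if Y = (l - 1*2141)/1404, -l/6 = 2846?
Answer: -1404/3773 ≈ -0.37212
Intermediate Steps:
l = -17076 (l = -6*2846 = -17076)
Y = -19217/1404 (Y = (-17076 - 1*2141)/1404 = (-17076 - 2141)*(1/1404) = -19217*1/1404 = -19217/1404 ≈ -13.687)
1/(Y + (-1*(-45)*0 + 11)) = 1/(-19217/1404 + (-1*(-45)*0 + 11)) = 1/(-19217/1404 + (45*0 + 11)) = 1/(-19217/1404 + (0 + 11)) = 1/(-19217/1404 + 11) = 1/(-3773/1404) = -1404/3773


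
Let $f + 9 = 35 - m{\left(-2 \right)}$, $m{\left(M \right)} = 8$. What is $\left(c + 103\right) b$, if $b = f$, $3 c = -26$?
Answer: $1698$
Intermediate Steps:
$c = - \frac{26}{3}$ ($c = \frac{1}{3} \left(-26\right) = - \frac{26}{3} \approx -8.6667$)
$f = 18$ ($f = -9 + \left(35 - 8\right) = -9 + 27 = 18$)
$b = 18$
$\left(c + 103\right) b = \left(- \frac{26}{3} + 103\right) 18 = \frac{283}{3} \cdot 18 = 1698$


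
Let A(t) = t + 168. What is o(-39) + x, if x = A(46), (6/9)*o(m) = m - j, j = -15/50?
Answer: 3119/20 ≈ 155.95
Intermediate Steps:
j = -3/10 (j = -15*1/50 = -3/10 ≈ -0.30000)
A(t) = 168 + t
o(m) = 9/20 + 3*m/2 (o(m) = 3*(m - 1*(-3/10))/2 = 3*(m + 3/10)/2 = 3*(3/10 + m)/2 = 9/20 + 3*m/2)
x = 214 (x = 168 + 46 = 214)
o(-39) + x = (9/20 + (3/2)*(-39)) + 214 = (9/20 - 117/2) + 214 = -1161/20 + 214 = 3119/20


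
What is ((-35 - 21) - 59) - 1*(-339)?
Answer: 224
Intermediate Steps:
((-35 - 21) - 59) - 1*(-339) = (-56 - 59) + 339 = -115 + 339 = 224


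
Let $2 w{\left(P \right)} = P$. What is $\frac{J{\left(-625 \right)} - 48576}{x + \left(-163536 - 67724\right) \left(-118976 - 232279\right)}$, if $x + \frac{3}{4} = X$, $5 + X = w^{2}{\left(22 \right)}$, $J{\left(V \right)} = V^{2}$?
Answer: $\frac{1368196}{324924925661} \approx 4.2108 \cdot 10^{-6}$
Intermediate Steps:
$w{\left(P \right)} = \frac{P}{2}$
$X = 116$ ($X = -5 + \left(\frac{1}{2} \cdot 22\right)^{2} = -5 + 11^{2} = -5 + 121 = 116$)
$x = \frac{461}{4}$ ($x = - \frac{3}{4} + 116 = \frac{461}{4} \approx 115.25$)
$\frac{J{\left(-625 \right)} - 48576}{x + \left(-163536 - 67724\right) \left(-118976 - 232279\right)} = \frac{\left(-625\right)^{2} - 48576}{\frac{461}{4} + \left(-163536 - 67724\right) \left(-118976 - 232279\right)} = \frac{390625 - 48576}{\frac{461}{4} - -81231231300} = \frac{342049}{\frac{461}{4} + 81231231300} = \frac{342049}{\frac{324924925661}{4}} = 342049 \cdot \frac{4}{324924925661} = \frac{1368196}{324924925661}$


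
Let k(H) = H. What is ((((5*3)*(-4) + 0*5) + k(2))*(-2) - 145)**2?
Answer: 841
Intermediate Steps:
((((5*3)*(-4) + 0*5) + k(2))*(-2) - 145)**2 = ((((5*3)*(-4) + 0*5) + 2)*(-2) - 145)**2 = (((15*(-4) + 0) + 2)*(-2) - 145)**2 = (((-60 + 0) + 2)*(-2) - 145)**2 = ((-60 + 2)*(-2) - 145)**2 = (-58*(-2) - 145)**2 = (116 - 145)**2 = (-29)**2 = 841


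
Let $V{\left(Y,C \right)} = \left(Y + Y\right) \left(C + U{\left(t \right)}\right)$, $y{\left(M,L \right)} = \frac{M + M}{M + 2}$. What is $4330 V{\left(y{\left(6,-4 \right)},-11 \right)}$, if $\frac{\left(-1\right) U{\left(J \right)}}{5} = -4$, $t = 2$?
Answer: $116910$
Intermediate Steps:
$U{\left(J \right)} = 20$ ($U{\left(J \right)} = \left(-5\right) \left(-4\right) = 20$)
$y{\left(M,L \right)} = \frac{2 M}{2 + M}$
$V{\left(Y,C \right)} = 2 Y \left(20 + C\right)$ ($V{\left(Y,C \right)} = \left(Y + Y\right) \left(C + 20\right) = 2 Y \left(20 + C\right)$)
$4330 V{\left(y{\left(6,-4 \right)},-11 \right)} = 4330 \cdot 2 \cdot 2 \cdot 6 \frac{1}{2 + 6} \left(20 - 11\right) = 4330 \cdot 2 \cdot 2 \cdot 6 \cdot \frac{1}{8} \cdot 9 = 4330 \cdot 2 \cdot \frac{3}{2} \cdot 9 = 4330 \cdot 27 = 116910$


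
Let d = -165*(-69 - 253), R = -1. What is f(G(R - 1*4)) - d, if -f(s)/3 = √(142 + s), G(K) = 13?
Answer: -53130 - 3*√155 ≈ -53167.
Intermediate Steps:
d = 53130 (d = -165*(-322) = 53130)
f(s) = -3*√(142 + s)
f(G(R - 1*4)) - d = -3*√(142 + 13) - 1*53130 = -3*√155 - 53130 = -53130 - 3*√155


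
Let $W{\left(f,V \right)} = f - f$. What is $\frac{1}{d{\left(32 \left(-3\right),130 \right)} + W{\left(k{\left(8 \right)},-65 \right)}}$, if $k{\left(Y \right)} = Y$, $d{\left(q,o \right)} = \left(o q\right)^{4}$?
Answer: $\frac{1}{24258187100160000} \approx 4.1223 \cdot 10^{-17}$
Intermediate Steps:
$d{\left(q,o \right)} = o^{4} q^{4}$
$W{\left(f,V \right)} = 0$
$\frac{1}{d{\left(32 \left(-3\right),130 \right)} + W{\left(k{\left(8 \right)},-65 \right)}} = \frac{1}{130^{4} \left(32 \left(-3\right)\right)^{4} + 0} = \frac{1}{285610000 \left(-96\right)^{4} + 0} = \frac{1}{285610000 \cdot 84934656 + 0} = \frac{1}{24258187100160000 + 0} = \frac{1}{24258187100160000}$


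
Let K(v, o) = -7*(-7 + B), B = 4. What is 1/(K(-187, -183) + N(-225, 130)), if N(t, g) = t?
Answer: -1/204 ≈ -0.0049020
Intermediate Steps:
K(v, o) = 21 (K(v, o) = -7*(-7 + 4) = -7*(-3) = 21)
1/(K(-187, -183) + N(-225, 130)) = 1/(21 - 225) = 1/(-204) = -1/204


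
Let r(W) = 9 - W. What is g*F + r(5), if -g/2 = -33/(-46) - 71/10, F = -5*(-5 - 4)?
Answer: 13304/23 ≈ 578.43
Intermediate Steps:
F = 45 (F = -5*(-9) = 45)
g = 1468/115 (g = -2*(-33/(-46) - 71/10) = -2*(-33*(-1/46) - 71*⅒) = -2*(33/46 - 71/10) = -2*(-734/115) = 1468/115 ≈ 12.765)
g*F + r(5) = (1468/115)*45 + (9 - 1*5) = 13212/23 + (9 - 5) = 13212/23 + 4 = 13304/23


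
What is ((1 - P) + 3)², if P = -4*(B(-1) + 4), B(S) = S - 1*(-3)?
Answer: 784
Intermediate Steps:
B(S) = 3 + S (B(S) = S + 3 = 3 + S)
P = -24 (P = -4*((3 - 1) + 4) = -4*(2 + 4) = -4*6 = -24)
((1 - P) + 3)² = ((1 - 1*(-24)) + 3)² = ((1 + 24) + 3)² = (25 + 3)² = 28² = 784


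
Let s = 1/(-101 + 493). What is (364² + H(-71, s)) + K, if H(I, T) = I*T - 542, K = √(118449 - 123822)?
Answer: 51725897/392 + 3*I*√597 ≈ 1.3195e+5 + 73.301*I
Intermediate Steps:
K = 3*I*√597 (K = √(-5373) = 3*I*√597 ≈ 73.301*I)
s = 1/392 ≈ 0.0025510
H(I, T) = -542 + I*T
(364² + H(-71, s)) + K = (364² + (-542 - 71*1/392)) + 3*I*√597 = (132496 + (-542 - 71/392)) + 3*I*√597 = (132496 - 212535/392) + 3*I*√597 = 51725897/392 + 3*I*√597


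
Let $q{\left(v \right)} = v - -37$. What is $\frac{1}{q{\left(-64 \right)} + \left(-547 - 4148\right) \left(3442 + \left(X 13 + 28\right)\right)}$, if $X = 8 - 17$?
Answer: $- \frac{1}{15742362} \approx -6.3523 \cdot 10^{-8}$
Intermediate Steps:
$q{\left(v \right)} = 37 + v$ ($q{\left(v \right)} = v + 37 = 37 + v$)
$X = -9$ ($X = 8 - 17 = -9$)
$\frac{1}{q{\left(-64 \right)} + \left(-547 - 4148\right) \left(3442 + \left(X 13 + 28\right)\right)} = \frac{1}{\left(37 - 64\right) + \left(-547 - 4148\right) \left(3442 + \left(\left(-9\right) 13 + 28\right)\right)} = \frac{1}{-27 - 4695 \left(3442 + \left(-117 + 28\right)\right)} = \frac{1}{-27 - 4695 \left(3442 - 89\right)} = \frac{1}{-27 - 15742335} = \frac{1}{-15742362} = - \frac{1}{15742362}$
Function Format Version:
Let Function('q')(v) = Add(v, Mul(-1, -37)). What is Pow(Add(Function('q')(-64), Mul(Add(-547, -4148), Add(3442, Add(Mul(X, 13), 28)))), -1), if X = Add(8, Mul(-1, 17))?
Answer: Rational(-1, 15742362) ≈ -6.3523e-8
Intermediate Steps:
Function('q')(v) = Add(37, v) (Function('q')(v) = Add(v, 37) = Add(37, v))
X = -9 (X = Add(8, -17) = -9)
Pow(Add(Function('q')(-64), Mul(Add(-547, -4148), Add(3442, Add(Mul(X, 13), 28)))), -1) = Pow(Add(Add(37, -64), Mul(Add(-547, -4148), Add(3442, Add(Mul(-9, 13), 28)))), -1) = Pow(Add(-27, Mul(-4695, Add(3442, Add(-117, 28)))), -1) = Pow(Add(-27, Mul(-4695, Add(3442, -89))), -1) = Pow(Add(-27, Mul(-4695, 3353)), -1) = Pow(Add(-27, -15742335), -1) = Pow(-15742362, -1) = Rational(-1, 15742362)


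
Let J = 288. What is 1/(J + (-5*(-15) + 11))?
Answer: 1/374 ≈ 0.0026738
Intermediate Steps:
1/(J + (-5*(-15) + 11)) = 1/(288 + (-5*(-15) + 11)) = 1/(288 + (75 + 11)) = 1/(288 + 86) = 1/374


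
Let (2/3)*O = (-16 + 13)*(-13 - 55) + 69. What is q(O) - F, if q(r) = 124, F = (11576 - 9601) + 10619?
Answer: -12470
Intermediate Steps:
F = 12594 (F = 1975 + 10619 = 12594)
O = 819/2 (O = 3*((-16 + 13)*(-13 - 55) + 69)/2 = 3*(-3*(-68) + 69)/2 = 3*(204 + 69)/2 = (3/2)*273 = 819/2 ≈ 409.50)
q(O) - F = 124 - 1*12594 = 124 - 12594 = -12470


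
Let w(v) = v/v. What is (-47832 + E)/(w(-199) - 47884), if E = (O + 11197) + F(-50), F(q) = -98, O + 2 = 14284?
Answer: 2041/4353 ≈ 0.46887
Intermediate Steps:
O = 14282 (O = -2 + 14284 = 14282)
E = 25381 (E = (14282 + 11197) - 98 = 25479 - 98 = 25381)
w(v) = 1
(-47832 + E)/(w(-199) - 47884) = (-47832 + 25381)/(1 - 47884) = -22451/(-47883) = -22451*(-1/47883) = 2041/4353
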